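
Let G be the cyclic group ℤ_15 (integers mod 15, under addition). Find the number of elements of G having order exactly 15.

8

In a cyclic group of order 15, the number of elements of order d (for d | 15) is φ(d).
φ(15) = 8.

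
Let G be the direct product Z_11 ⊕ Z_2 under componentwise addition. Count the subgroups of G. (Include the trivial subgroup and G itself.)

|G| = 22, so by Lagrange every subgroup order divides 22. Divisors: 1, 2, 11, 22.
Subgroups by order — order 1: 1; order 2: 1; order 11: 1; order 22: 1.
Total: 1 + 1 + 1 + 1 = 4.

4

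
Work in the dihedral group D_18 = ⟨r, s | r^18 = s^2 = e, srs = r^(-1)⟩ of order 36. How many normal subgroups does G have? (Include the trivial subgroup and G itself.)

G has 45 subgroups. Checking conjugation-invariance by order — order 1: 1/1 normal; order 2: 1/19 normal; order 3: 1/1 normal; order 4: 0/9 normal; order 6: 1/7 normal; order 9: 1/1 normal; order 12: 0/3 normal; order 18: 3/3 normal; order 36: 1/1 normal.
Total normal subgroups: 9.

9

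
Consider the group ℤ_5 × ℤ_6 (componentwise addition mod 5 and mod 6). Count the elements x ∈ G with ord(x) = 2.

An element (a,b) has order lcm(ord(a), ord(b)); count pairs with lcm equal to 2.
Enumerating gives 1 such elements.

1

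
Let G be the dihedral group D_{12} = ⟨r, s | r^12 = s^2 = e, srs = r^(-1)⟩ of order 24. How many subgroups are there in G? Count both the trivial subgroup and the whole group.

34

|G| = 24, so by Lagrange every subgroup order divides 24. Divisors: 1, 2, 3, 4, 6, 8, 12, 24.
Subgroups by order — order 1: 1; order 2: 13; order 3: 1; order 4: 7; order 6: 5; order 8: 3; order 12: 3; order 24: 1.
Total: 1 + 13 + 1 + 7 + 5 + 3 + 3 + 1 = 34.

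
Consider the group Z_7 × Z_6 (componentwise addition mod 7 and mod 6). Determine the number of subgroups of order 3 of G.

|G| = 42 and 3 | 42, so subgroups of order 3 are possible by Lagrange.
The subgroups of order 3 are: {(0,0), (0,2), (0,4)}.
So G has 1 subgroup of order 3.

1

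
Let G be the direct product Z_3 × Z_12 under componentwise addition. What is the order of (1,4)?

3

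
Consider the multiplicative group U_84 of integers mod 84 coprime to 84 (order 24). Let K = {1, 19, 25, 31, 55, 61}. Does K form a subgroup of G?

No

25 ∈ K but its inverse 37 ∉ K, so K is not a subgroup.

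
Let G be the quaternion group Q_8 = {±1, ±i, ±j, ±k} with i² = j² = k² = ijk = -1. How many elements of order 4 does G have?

The elements of order 4 are: i, -i, j, -j, k, -k.
That's 6.

6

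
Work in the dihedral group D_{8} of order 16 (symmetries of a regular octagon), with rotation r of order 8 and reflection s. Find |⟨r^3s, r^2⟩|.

|⟨r^3s⟩| = 2 and |⟨r^2⟩| = 4, so |H| is a multiple of lcm(2, 4) = 4 and divides |G| = 16.
Closing under the operation: H = {e, r^2, r^4, r^6, rs, r^3s, r^5s, r^7s}, so |H| = 8.

8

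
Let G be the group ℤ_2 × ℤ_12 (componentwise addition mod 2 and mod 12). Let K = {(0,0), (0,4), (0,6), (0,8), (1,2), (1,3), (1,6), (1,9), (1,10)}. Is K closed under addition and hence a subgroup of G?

No

|K| = 9 does not divide |G| = 24, so by Lagrange K is not a subgroup.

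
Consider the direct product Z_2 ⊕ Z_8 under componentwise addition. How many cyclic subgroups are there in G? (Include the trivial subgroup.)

8

Each element a generates a cyclic subgroup ⟨a⟩; distinct elements may generate the same one (a cyclic group of order d has φ(d) generators).
Cyclic subgroups by order — order 1: 1; order 2: 3; order 4: 2; order 8: 2.
Total: 8.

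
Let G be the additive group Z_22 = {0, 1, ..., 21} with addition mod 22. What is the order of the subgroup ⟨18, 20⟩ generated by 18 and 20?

11

|⟨18⟩| = 11 and |⟨20⟩| = 11, so |H| is a multiple of lcm(11, 11) = 11 and divides |G| = 22.
Closing under the operation: H = {0, 2, 4, 6, 8, 10, 12, 14, 16, 18, 20}, so |H| = 11.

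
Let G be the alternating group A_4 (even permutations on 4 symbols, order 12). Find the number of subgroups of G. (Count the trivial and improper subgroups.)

|G| = 12, so by Lagrange every subgroup order divides 12. Divisors: 1, 2, 3, 4, 6, 12.
Subgroups by order — order 1: 1; order 2: 3; order 3: 4; order 4: 1; order 6: 0; order 12: 1.
Total: 1 + 3 + 4 + 1 + 0 + 1 = 10.

10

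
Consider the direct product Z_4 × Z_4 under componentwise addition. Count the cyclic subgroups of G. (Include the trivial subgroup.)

10

A cyclic subgroup of order d is generated by each of its φ(d) elements of order d, so the cyclic subgroups of order d number (#elements of order d)/φ(d).
Cyclic subgroups by order — order 1: 1; order 2: 3; order 4: 6.
Total: 10.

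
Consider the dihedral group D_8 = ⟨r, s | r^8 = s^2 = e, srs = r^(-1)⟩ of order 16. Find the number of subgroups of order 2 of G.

9

|G| = 16 and 2 | 16, so subgroups of order 2 are possible by Lagrange.
The subgroups of order 2 are: {e, r^2s}; {e, r^3s}; {e, r^4}; {e, r^4s}; … (9 in all).
So G has 9 subgroups of order 2.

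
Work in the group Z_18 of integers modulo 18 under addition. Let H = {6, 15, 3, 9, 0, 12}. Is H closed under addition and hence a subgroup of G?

Yes

|H| = 6 divides |G| = 18, consistent with Lagrange.
H contains the identity, every element's inverse is in H, and H is closed under +: it is a subgroup.
In fact H = ⟨3⟩.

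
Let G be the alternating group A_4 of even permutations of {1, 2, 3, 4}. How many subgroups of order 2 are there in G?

|G| = 12 and 2 | 12, so subgroups of order 2 are possible by Lagrange.
The subgroups of order 2 are: {e, (1 2)(3 4)}; {e, (1 3)(2 4)}; {e, (1 4)(2 3)}.
So G has 3 subgroups of order 2.

3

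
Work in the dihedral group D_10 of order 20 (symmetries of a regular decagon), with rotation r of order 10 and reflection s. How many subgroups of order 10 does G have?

3

|G| = 20 and 10 | 20, so subgroups of order 10 are possible by Lagrange.
The subgroups of order 10 are: {e, r, r^2, r^3, r^4, r^5, r^6, r^7, r^8, r^9}; {e, r^2, r^4, r^6, r^8, s, r^2s, r^4s, r^6s, r^8s}; {e, r^2, r^4, r^6, r^8, rs, r^3s, r^5s, r^7s, r^9s}.
So G has 3 subgroups of order 10.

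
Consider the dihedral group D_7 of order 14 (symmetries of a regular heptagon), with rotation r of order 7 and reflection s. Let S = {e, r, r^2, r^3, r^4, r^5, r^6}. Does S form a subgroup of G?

|S| = 7 divides |G| = 14, consistent with Lagrange.
S contains the identity, every element's inverse is in S, and S is closed under ·: it is a subgroup.
In fact S = ⟨r^4⟩.

Yes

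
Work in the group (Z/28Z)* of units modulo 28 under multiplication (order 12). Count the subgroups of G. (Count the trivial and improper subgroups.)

|G| = 12, so by Lagrange every subgroup order divides 12. Divisors: 1, 2, 3, 4, 6, 12.
Subgroups by order — order 1: 1; order 2: 3; order 3: 1; order 4: 1; order 6: 3; order 12: 1.
Total: 1 + 3 + 1 + 1 + 3 + 1 = 10.

10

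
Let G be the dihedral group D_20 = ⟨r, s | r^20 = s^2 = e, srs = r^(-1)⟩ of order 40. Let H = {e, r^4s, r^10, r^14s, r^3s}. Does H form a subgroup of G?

Closure fails: r^10 · r^3s = r^13s ∉ H. So H is not a subgroup.

No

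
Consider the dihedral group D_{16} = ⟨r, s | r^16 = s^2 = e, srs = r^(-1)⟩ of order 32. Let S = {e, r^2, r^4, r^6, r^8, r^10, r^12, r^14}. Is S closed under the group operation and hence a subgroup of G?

Yes

|S| = 8 divides |G| = 32, consistent with Lagrange.
S contains the identity, every element's inverse is in S, and S is closed under ·: it is a subgroup.
In fact S = ⟨r^2⟩.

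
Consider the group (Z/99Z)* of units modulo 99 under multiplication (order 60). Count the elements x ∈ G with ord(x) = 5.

The elements of order 5 are: 37, 64, 82, 91.
That's 4.

4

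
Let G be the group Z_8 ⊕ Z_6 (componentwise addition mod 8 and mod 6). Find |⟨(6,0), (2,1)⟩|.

|⟨(6,0)⟩| = 4 and |⟨(2,1)⟩| = 12, so |H| is a multiple of lcm(4, 12) = 12 and divides |G| = 48.
Closing under the operation: H = {(0,0), (0,1), (0,2), (0,3), (0,4), (0,5), (2,0), (2,1), (2,2), (2,3), (2,4), (2,5), (4,0), (4,1), (4,2), (4,3), (4,4), (4,5), (6,0), (6,1), (6,2), (6,3), (6,4), (6,5)}, so |H| = 24.

24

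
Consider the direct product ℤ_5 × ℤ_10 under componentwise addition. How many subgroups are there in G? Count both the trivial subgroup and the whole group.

16

|G| = 50, so by Lagrange every subgroup order divides 50. Divisors: 1, 2, 5, 10, 25, 50.
Subgroups by order — order 1: 1; order 2: 1; order 5: 6; order 10: 6; order 25: 1; order 50: 1.
Total: 1 + 1 + 6 + 6 + 1 + 1 = 16.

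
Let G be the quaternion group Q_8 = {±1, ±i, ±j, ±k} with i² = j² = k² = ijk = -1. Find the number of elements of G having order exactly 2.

1

The elements of order 2 are: -1.
That's 1.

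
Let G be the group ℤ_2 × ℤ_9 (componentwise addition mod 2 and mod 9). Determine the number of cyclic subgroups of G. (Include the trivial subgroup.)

6

A cyclic subgroup of order d is generated by each of its φ(d) elements of order d, so the cyclic subgroups of order d number (#elements of order d)/φ(d).
Cyclic subgroups by order — order 1: 1; order 2: 1; order 3: 1; order 6: 1; order 9: 1; order 18: 1.
Total: 6.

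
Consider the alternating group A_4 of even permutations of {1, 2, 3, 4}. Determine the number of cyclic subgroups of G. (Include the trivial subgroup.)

8

A cyclic subgroup of order d is generated by each of its φ(d) elements of order d, so the cyclic subgroups of order d number (#elements of order d)/φ(d).
Cyclic subgroups by order — order 1: 1; order 2: 3; order 3: 4.
Total: 8.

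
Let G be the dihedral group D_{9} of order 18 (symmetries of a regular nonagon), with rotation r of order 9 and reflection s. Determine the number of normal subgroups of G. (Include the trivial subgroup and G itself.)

G has 16 subgroups. Checking conjugation-invariance by order — order 1: 1/1 normal; order 2: 0/9 normal; order 3: 1/1 normal; order 6: 0/3 normal; order 9: 1/1 normal; order 18: 1/1 normal.
Total normal subgroups: 4.

4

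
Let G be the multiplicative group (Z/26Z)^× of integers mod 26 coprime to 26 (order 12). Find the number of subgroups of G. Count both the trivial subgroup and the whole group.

6

|G| = 12, so by Lagrange every subgroup order divides 12. Divisors: 1, 2, 3, 4, 6, 12.
Subgroups by order — order 1: 1; order 2: 1; order 3: 1; order 4: 1; order 6: 1; order 12: 1.
Total: 1 + 1 + 1 + 1 + 1 + 1 = 6.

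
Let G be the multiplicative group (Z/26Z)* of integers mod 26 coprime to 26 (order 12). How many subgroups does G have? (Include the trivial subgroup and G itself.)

6

|G| = 12, so by Lagrange every subgroup order divides 12. Divisors: 1, 2, 3, 4, 6, 12.
Subgroups by order — order 1: 1; order 2: 1; order 3: 1; order 4: 1; order 6: 1; order 12: 1.
Total: 1 + 1 + 1 + 1 + 1 + 1 = 6.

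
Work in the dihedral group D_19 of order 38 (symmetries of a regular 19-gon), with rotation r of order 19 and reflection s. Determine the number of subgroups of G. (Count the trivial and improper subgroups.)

22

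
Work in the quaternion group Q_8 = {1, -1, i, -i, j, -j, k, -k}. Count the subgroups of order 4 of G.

3

|G| = 8 and 4 | 8, so subgroups of order 4 are possible by Lagrange.
The subgroups of order 4 are: {1, -1, i, -i}; {1, -1, j, -j}; {1, -1, k, -k}.
So G has 3 subgroups of order 4.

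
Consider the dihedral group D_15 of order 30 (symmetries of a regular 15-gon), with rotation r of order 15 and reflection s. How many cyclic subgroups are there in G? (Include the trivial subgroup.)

19

A cyclic subgroup of order d is generated by each of its φ(d) elements of order d, so the cyclic subgroups of order d number (#elements of order d)/φ(d).
Cyclic subgroups by order — order 1: 1; order 2: 15; order 3: 1; order 5: 1; order 15: 1.
Total: 19.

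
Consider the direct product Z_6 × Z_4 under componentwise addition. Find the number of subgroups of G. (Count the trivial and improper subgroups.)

|G| = 24, so by Lagrange every subgroup order divides 24. Divisors: 1, 2, 3, 4, 6, 8, 12, 24.
Subgroups by order — order 1: 1; order 2: 3; order 3: 1; order 4: 3; order 6: 3; order 8: 1; order 12: 3; order 24: 1.
Total: 1 + 3 + 1 + 3 + 3 + 1 + 3 + 1 = 16.

16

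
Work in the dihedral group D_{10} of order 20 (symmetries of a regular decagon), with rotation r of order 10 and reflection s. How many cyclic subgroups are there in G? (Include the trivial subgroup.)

14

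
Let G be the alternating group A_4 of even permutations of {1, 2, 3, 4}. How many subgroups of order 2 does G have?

3

|G| = 12 and 2 | 12, so subgroups of order 2 are possible by Lagrange.
The subgroups of order 2 are: {e, (1 2)(3 4)}; {e, (1 3)(2 4)}; {e, (1 4)(2 3)}.
So G has 3 subgroups of order 2.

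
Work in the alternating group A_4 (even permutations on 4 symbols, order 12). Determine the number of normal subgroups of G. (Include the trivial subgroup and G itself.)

3

G has 10 subgroups. Checking conjugation-invariance by order — order 1: 1/1 normal; order 2: 0/3 normal; order 3: 0/4 normal; order 4: 1/1 normal; order 12: 1/1 normal.
Total normal subgroups: 3.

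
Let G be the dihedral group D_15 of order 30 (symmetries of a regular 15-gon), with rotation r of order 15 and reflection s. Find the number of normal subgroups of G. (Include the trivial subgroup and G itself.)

5

G has 28 subgroups. Checking conjugation-invariance by order — order 1: 1/1 normal; order 2: 0/15 normal; order 3: 1/1 normal; order 5: 1/1 normal; order 6: 0/5 normal; order 10: 0/3 normal; order 15: 1/1 normal; order 30: 1/1 normal.
Total normal subgroups: 5.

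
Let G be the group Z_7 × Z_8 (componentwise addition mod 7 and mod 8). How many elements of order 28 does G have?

12

An element (a,b) has order lcm(ord(a), ord(b)); count pairs with lcm equal to 28.
Enumerating gives 12 such elements.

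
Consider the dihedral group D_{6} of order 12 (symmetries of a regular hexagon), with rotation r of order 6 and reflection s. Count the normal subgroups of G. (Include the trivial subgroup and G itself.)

G has 16 subgroups. Checking conjugation-invariance by order — order 1: 1/1 normal; order 2: 1/7 normal; order 3: 1/1 normal; order 4: 0/3 normal; order 6: 3/3 normal; order 12: 1/1 normal.
Total normal subgroups: 7.

7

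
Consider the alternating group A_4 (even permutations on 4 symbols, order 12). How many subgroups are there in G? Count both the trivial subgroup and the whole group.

10

|G| = 12, so by Lagrange every subgroup order divides 12. Divisors: 1, 2, 3, 4, 6, 12.
Subgroups by order — order 1: 1; order 2: 3; order 3: 4; order 4: 1; order 6: 0; order 12: 1.
Total: 1 + 3 + 4 + 1 + 0 + 1 = 10.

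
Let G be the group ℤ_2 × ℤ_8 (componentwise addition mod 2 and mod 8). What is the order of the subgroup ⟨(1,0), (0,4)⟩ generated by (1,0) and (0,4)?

|⟨(1,0)⟩| = 2 and |⟨(0,4)⟩| = 2, so |H| is a multiple of lcm(2, 2) = 2 and divides |G| = 16.
Closing under the operation: H = {(0,0), (0,4), (1,0), (1,4)}, so |H| = 4.

4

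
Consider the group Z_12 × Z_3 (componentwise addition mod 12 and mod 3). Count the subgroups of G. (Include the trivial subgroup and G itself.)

18

|G| = 36, so by Lagrange every subgroup order divides 36. Divisors: 1, 2, 3, 4, 6, 9, 12, 18, 36.
Subgroups by order — order 1: 1; order 2: 1; order 3: 4; order 4: 1; order 6: 4; order 9: 1; order 12: 4; order 18: 1; order 36: 1.
Total: 1 + 1 + 4 + 1 + 4 + 1 + 4 + 1 + 1 = 18.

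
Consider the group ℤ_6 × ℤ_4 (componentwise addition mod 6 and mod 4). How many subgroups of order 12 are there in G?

3

|G| = 24 and 12 | 24, so subgroups of order 12 are possible by Lagrange.
The subgroups of order 12 are: {(0,0), (0,1), (0,2), (0,3), (2,0), (2,1), (2,2), (2,3), (4,0), (4,1), (4,2), (4,3)}; {(0,0), (0,2), (1,0), (1,2), (2,0), (2,2), (3,0), (3,2), (4,0), (4,2), (5,0), (5,2)}; {(0,0), (0,2), (1,1), (1,3), (2,0), (2,2), (3,1), (3,3), (4,0), (4,2), (5,1), (5,3)}.
So G has 3 subgroups of order 12.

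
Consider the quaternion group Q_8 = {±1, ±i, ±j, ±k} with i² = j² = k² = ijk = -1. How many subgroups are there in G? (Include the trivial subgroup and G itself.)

|G| = 8, so by Lagrange every subgroup order divides 8. Divisors: 1, 2, 4, 8.
Subgroups by order — order 1: 1; order 2: 1; order 4: 3; order 8: 1.
Total: 1 + 1 + 3 + 1 = 6.

6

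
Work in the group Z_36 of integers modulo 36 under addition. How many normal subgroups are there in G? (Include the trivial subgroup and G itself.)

9

G is abelian, so every subgroup is normal.
G has 9 subgroups in total, hence 9 normal subgroups.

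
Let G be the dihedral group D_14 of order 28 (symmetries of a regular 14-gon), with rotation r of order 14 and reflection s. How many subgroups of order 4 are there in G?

7

|G| = 28 and 4 | 28, so subgroups of order 4 are possible by Lagrange.
The subgroups of order 4 are: {e, r^7, r^3s, r^10s}; {e, r^7, r^4s, r^11s}; {e, r^7, r^5s, r^12s}; {e, r^7, r^6s, r^13s}; … (7 in all).
So G has 7 subgroups of order 4.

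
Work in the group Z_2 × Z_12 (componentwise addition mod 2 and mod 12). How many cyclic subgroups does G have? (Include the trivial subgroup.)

12

A cyclic subgroup of order d is generated by each of its φ(d) elements of order d, so the cyclic subgroups of order d number (#elements of order d)/φ(d).
Cyclic subgroups by order — order 1: 1; order 2: 3; order 3: 1; order 4: 2; order 6: 3; order 12: 2.
Total: 12.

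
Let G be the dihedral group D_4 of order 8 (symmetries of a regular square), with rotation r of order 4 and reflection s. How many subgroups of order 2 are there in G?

|G| = 8 and 2 | 8, so subgroups of order 2 are possible by Lagrange.
The subgroups of order 2 are: {e, r^2}; {e, r^2s}; {e, r^3s}; {e, rs}; … (5 in all).
So G has 5 subgroups of order 2.

5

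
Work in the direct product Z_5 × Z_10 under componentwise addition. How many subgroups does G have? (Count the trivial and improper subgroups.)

16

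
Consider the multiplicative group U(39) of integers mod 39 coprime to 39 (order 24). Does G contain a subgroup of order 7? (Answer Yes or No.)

7 does not divide |G| = 24, so by Lagrange no subgroup of order 7 exists.

No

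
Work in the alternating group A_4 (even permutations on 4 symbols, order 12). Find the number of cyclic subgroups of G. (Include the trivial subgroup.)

Each element a generates a cyclic subgroup ⟨a⟩; distinct elements may generate the same one (a cyclic group of order d has φ(d) generators).
Cyclic subgroups by order — order 1: 1; order 2: 3; order 3: 4.
Total: 8.

8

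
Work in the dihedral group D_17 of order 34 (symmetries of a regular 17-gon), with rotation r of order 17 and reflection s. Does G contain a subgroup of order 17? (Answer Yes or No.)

17 | 34. A subgroup of order 17 is {e, r, r^2, r^3, r^4, r^5, r^6, r^7, r^8, r^9, r^10, r^11, r^12, r^13, r^14, r^15, r^16}.

Yes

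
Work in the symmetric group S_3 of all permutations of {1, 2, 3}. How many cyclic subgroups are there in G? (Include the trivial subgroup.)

A cyclic subgroup of order d is generated by each of its φ(d) elements of order d, so the cyclic subgroups of order d number (#elements of order d)/φ(d).
Cyclic subgroups by order — order 1: 1; order 2: 3; order 3: 1.
Total: 5.

5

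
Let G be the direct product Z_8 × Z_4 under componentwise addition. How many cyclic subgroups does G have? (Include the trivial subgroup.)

14

A cyclic subgroup of order d is generated by each of its φ(d) elements of order d, so the cyclic subgroups of order d number (#elements of order d)/φ(d).
Cyclic subgroups by order — order 1: 1; order 2: 3; order 4: 6; order 8: 4.
Total: 14.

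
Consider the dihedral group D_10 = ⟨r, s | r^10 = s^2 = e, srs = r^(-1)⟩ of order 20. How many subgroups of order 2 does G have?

11

|G| = 20 and 2 | 20, so subgroups of order 2 are possible by Lagrange.
The subgroups of order 2 are: {e, r^2s}; {e, r^3s}; {e, r^4s}; {e, r^5}; … (11 in all).
So G has 11 subgroups of order 2.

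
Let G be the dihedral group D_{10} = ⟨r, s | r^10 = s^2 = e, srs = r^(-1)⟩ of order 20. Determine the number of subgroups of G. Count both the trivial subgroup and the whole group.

22

|G| = 20, so by Lagrange every subgroup order divides 20. Divisors: 1, 2, 4, 5, 10, 20.
Subgroups by order — order 1: 1; order 2: 11; order 4: 5; order 5: 1; order 10: 3; order 20: 1.
Total: 1 + 11 + 5 + 1 + 3 + 1 = 22.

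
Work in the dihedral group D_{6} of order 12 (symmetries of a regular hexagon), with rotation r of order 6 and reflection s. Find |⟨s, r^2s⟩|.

|⟨s⟩| = 2 and |⟨r^2s⟩| = 2, so |H| is a multiple of lcm(2, 2) = 2 and divides |G| = 12.
Closing under the operation: H = {e, r^2, r^4, s, r^2s, r^4s}, so |H| = 6.

6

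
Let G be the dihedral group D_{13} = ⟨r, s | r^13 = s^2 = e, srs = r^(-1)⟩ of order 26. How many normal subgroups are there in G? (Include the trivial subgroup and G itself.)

3

G has 16 subgroups. Checking conjugation-invariance by order — order 1: 1/1 normal; order 2: 0/13 normal; order 13: 1/1 normal; order 26: 1/1 normal.
Total normal subgroups: 3.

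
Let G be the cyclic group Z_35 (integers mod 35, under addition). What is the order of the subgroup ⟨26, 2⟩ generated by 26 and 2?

35

|⟨26⟩| = 35 and |⟨2⟩| = 35, so |H| is a multiple of lcm(35, 35) = 35 and divides |G| = 35.
Closing {26, 2} under the group operation gives all of G, so |H| = 35.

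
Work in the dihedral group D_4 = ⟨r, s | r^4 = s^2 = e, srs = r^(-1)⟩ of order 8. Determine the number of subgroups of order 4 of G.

3

|G| = 8 and 4 | 8, so subgroups of order 4 are possible by Lagrange.
The subgroups of order 4 are: {e, r, r^2, r^3}; {e, r^2, s, r^2s}; {e, r^2, rs, r^3s}.
So G has 3 subgroups of order 4.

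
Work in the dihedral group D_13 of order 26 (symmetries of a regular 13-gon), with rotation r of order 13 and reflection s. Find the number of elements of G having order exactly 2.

13

Enumerating element orders in G gives 13 elements of order 2.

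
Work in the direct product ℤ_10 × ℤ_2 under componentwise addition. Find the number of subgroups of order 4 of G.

1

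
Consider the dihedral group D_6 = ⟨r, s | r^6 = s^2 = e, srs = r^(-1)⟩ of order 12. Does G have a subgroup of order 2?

2 | 12. A subgroup of order 2 is {e, r^2s}.

Yes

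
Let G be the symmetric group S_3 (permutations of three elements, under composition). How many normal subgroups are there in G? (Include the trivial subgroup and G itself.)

3

G has 6 subgroups. Checking conjugation-invariance by order — order 1: 1/1 normal; order 2: 0/3 normal; order 3: 1/1 normal; order 6: 1/1 normal.
Total normal subgroups: 3.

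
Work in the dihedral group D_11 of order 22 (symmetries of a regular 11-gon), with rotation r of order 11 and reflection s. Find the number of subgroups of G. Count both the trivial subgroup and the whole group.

14

|G| = 22, so by Lagrange every subgroup order divides 22. Divisors: 1, 2, 11, 22.
Subgroups by order — order 1: 1; order 2: 11; order 11: 1; order 22: 1.
Total: 1 + 11 + 1 + 1 = 14.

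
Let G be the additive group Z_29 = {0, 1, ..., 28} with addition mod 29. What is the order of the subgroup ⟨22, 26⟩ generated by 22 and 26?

|⟨22⟩| = 29 and |⟨26⟩| = 29, so |H| is a multiple of lcm(29, 29) = 29 and divides |G| = 29.
Closing {22, 26} under the group operation gives all of G, so |H| = 29.

29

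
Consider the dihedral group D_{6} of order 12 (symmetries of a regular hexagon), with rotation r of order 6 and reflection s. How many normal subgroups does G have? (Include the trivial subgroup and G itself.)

7

G has 16 subgroups. Checking conjugation-invariance by order — order 1: 1/1 normal; order 2: 1/7 normal; order 3: 1/1 normal; order 4: 0/3 normal; order 6: 3/3 normal; order 12: 1/1 normal.
Total normal subgroups: 7.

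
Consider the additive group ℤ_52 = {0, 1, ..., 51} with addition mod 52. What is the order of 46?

26

In ℤ_52, the order of an element a is n/gcd(a, n).
gcd(46, 52) = 2, so |⟨46⟩| = 52/2 = 26.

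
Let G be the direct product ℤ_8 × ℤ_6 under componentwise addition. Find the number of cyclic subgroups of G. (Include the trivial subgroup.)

16

A cyclic subgroup of order d is generated by each of its φ(d) elements of order d, so the cyclic subgroups of order d number (#elements of order d)/φ(d).
Cyclic subgroups by order — order 1: 1; order 2: 3; order 3: 1; order 4: 2; order 6: 3; order 8: 2; order 12: 2; order 24: 2.
Total: 16.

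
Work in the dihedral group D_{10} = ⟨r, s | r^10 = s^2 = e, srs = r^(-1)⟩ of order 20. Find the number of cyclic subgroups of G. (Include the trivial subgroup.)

14

Each element a generates a cyclic subgroup ⟨a⟩; distinct elements may generate the same one (a cyclic group of order d has φ(d) generators).
Cyclic subgroups by order — order 1: 1; order 2: 11; order 5: 1; order 10: 1.
Total: 14.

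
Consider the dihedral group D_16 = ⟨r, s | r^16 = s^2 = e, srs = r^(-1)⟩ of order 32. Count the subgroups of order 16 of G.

3

|G| = 32 and 16 | 32, so subgroups of order 16 are possible by Lagrange.
The subgroups of order 16 are: {e, r, r^2, r^3, r^4, r^5, r^6, r^7, r^8, r^9, r^10, r^11, r^12, r^13, r^14, r^15}; {e, r^2, r^4, r^6, r^8, r^10, r^12, r^14, s, r^2s, r^4s, r^6s, r^8s, r^10s, r^12s, r^14s}; {e, r^2, r^4, r^6, r^8, r^10, r^12, r^14, rs, r^3s, r^5s, r^7s, r^9s, r^11s, r^13s, r^15s}.
So G has 3 subgroups of order 16.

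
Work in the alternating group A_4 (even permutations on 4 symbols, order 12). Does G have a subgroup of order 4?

Yes

4 | 12. A subgroup of order 4 is {e, (1 2)(3 4), (1 3)(2 4), (1 4)(2 3)}.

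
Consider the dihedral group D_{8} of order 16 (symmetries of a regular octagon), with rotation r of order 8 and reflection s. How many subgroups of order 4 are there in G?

|G| = 16 and 4 | 16, so subgroups of order 4 are possible by Lagrange.
The subgroups of order 4 are: {e, r^2, r^4, r^6}; {e, r^4, r^2s, r^6s}; {e, r^4, r^3s, r^7s}; {e, r^4, s, r^4s}; … (5 in all).
So G has 5 subgroups of order 4.

5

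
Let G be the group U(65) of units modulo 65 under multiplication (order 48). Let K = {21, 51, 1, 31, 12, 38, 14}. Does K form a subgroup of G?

|K| = 7 does not divide |G| = 48, so by Lagrange K is not a subgroup.

No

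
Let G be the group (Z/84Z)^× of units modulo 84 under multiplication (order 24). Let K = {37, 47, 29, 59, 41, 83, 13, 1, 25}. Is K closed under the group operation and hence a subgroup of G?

|K| = 9 does not divide |G| = 24, so by Lagrange K is not a subgroup.

No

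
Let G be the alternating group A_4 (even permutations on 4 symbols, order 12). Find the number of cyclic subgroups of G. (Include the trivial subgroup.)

Group the elements of G by the cyclic subgroup they generate; each cyclic subgroup of order d accounts for φ(d) elements.
Cyclic subgroups by order — order 1: 1; order 2: 3; order 3: 4.
Total: 8.

8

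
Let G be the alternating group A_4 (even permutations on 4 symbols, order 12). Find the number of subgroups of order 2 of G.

3

|G| = 12 and 2 | 12, so subgroups of order 2 are possible by Lagrange.
The subgroups of order 2 are: {e, (1 2)(3 4)}; {e, (1 3)(2 4)}; {e, (1 4)(2 3)}.
So G has 3 subgroups of order 2.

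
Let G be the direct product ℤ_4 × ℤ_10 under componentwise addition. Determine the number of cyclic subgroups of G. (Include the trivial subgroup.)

12

Group the elements of G by the cyclic subgroup they generate; each cyclic subgroup of order d accounts for φ(d) elements.
Cyclic subgroups by order — order 1: 1; order 2: 3; order 4: 2; order 5: 1; order 10: 3; order 20: 2.
Total: 12.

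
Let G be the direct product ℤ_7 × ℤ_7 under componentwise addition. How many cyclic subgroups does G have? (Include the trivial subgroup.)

Each element a generates a cyclic subgroup ⟨a⟩; distinct elements may generate the same one (a cyclic group of order d has φ(d) generators).
Cyclic subgroups by order — order 1: 1; order 7: 8.
Total: 9.

9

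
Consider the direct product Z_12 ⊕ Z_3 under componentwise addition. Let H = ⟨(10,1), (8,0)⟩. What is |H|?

18

|⟨(10,1)⟩| = 6 and |⟨(8,0)⟩| = 3, so |H| is a multiple of lcm(6, 3) = 6 and divides |G| = 36.
Closing under the operation: H = {(0,0), (0,1), (0,2), (2,0), (2,1), (2,2), (4,0), (4,1), (4,2), (6,0), (6,1), (6,2), (8,0), (8,1), (8,2), (10,0), (10,1), (10,2)}, so |H| = 18.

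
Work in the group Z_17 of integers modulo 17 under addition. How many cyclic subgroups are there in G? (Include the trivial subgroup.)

A cyclic subgroup of order d is generated by each of its φ(d) elements of order d, so the cyclic subgroups of order d number (#elements of order d)/φ(d).
Cyclic subgroups by order — order 1: 1; order 17: 1.
Total: 2.

2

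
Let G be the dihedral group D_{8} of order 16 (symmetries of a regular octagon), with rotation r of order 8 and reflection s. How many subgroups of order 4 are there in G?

5

|G| = 16 and 4 | 16, so subgroups of order 4 are possible by Lagrange.
The subgroups of order 4 are: {e, r^2, r^4, r^6}; {e, r^4, r^2s, r^6s}; {e, r^4, r^3s, r^7s}; {e, r^4, s, r^4s}; … (5 in all).
So G has 5 subgroups of order 4.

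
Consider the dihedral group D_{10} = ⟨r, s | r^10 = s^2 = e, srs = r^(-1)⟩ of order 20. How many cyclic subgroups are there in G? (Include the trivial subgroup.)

Each element a generates a cyclic subgroup ⟨a⟩; distinct elements may generate the same one (a cyclic group of order d has φ(d) generators).
Cyclic subgroups by order — order 1: 1; order 2: 11; order 5: 1; order 10: 1.
Total: 14.

14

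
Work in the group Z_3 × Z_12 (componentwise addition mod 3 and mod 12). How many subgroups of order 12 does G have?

4

|G| = 36 and 12 | 36, so subgroups of order 12 are possible by Lagrange.
The subgroups of order 12 are: {(0,0), (0,1), (0,2), (0,3), (0,4), (0,5), (0,6), (0,7), (0,8), (0,9), (0,10), (0,11)}; {(0,0), (0,3), (0,6), (0,9), (1,0), (1,3), (1,6), (1,9), (2,0), (2,3), (2,6), (2,9)}; {(0,0), (0,3), (0,6), (0,9), (1,1), (1,4), (1,7), (1,10), (2,2), (2,5), (2,8), (2,11)}; {(0,0), (0,3), (0,6), (0,9), (1,2), (1,5), (1,8), (1,11), (2,1), (2,4), (2,7), (2,10)}.
So G has 4 subgroups of order 12.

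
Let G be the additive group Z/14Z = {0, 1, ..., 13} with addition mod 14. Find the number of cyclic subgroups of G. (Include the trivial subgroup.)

Each element a generates a cyclic subgroup ⟨a⟩; distinct elements may generate the same one (a cyclic group of order d has φ(d) generators).
Cyclic subgroups by order — order 1: 1; order 2: 1; order 7: 1; order 14: 1.
Total: 4.

4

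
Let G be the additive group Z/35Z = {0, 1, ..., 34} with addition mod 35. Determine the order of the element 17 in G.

In Z/35Z, the order of an element a is n/gcd(a, n).
gcd(17, 35) = 1, so |⟨17⟩| = 35/1 = 35.

35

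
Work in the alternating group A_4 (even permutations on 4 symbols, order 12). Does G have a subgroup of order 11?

11 does not divide |G| = 12, so by Lagrange no subgroup of order 11 exists.

No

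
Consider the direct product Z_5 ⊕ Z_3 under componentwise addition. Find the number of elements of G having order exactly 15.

An element (a,b) has order lcm(ord(a), ord(b)); count pairs with lcm equal to 15.
Enumerating gives 8 such elements.

8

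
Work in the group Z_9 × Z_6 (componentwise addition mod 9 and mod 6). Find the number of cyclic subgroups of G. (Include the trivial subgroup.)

16

Each element a generates a cyclic subgroup ⟨a⟩; distinct elements may generate the same one (a cyclic group of order d has φ(d) generators).
Cyclic subgroups by order — order 1: 1; order 2: 1; order 3: 4; order 6: 4; order 9: 3; order 18: 3.
Total: 16.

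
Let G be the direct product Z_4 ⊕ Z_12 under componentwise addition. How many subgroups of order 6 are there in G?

|G| = 48 and 6 | 48, so subgroups of order 6 are possible by Lagrange.
The subgroups of order 6 are: {(0,0), (0,2), (0,4), (0,6), (0,8), (0,10)}; {(0,0), (0,4), (0,8), (2,0), (2,4), (2,8)}; {(0,0), (0,4), (0,8), (2,2), (2,6), (2,10)}.
So G has 3 subgroups of order 6.

3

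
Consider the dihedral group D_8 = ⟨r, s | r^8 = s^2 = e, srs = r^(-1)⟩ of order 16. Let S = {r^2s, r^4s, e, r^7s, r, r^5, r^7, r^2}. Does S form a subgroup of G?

No

r^5 ∈ S but its inverse r^3 ∉ S, so S is not a subgroup.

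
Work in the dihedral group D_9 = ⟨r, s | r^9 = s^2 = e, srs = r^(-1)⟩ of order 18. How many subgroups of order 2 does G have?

9

|G| = 18 and 2 | 18, so subgroups of order 2 are possible by Lagrange.
The subgroups of order 2 are: {e, r^2s}; {e, r^3s}; {e, r^4s}; {e, r^5s}; … (9 in all).
So G has 9 subgroups of order 2.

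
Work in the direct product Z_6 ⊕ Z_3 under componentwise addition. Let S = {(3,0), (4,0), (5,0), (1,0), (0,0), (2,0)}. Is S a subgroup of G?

Yes

|S| = 6 divides |G| = 18, consistent with Lagrange.
S contains the identity, every element's inverse is in S, and S is closed under +: it is a subgroup.
In fact S = ⟨(5,0)⟩.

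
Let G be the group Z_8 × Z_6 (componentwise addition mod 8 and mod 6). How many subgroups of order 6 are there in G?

|G| = 48 and 6 | 48, so subgroups of order 6 are possible by Lagrange.
The subgroups of order 6 are: {(0,0), (0,1), (0,2), (0,3), (0,4), (0,5)}; {(0,0), (0,2), (0,4), (4,0), (4,2), (4,4)}; {(0,0), (0,2), (0,4), (4,1), (4,3), (4,5)}.
So G has 3 subgroups of order 6.

3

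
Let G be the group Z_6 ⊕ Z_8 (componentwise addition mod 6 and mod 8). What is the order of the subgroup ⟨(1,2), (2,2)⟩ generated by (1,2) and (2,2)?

|⟨(1,2)⟩| = 12 and |⟨(2,2)⟩| = 12, so |H| is a multiple of lcm(12, 12) = 12 and divides |G| = 48.
Closing under the operation: H = {(0,0), (0,2), (0,4), (0,6), (1,0), (1,2), (1,4), (1,6), (2,0), (2,2), (2,4), (2,6), (3,0), (3,2), (3,4), (3,6), (4,0), (4,2), (4,4), (4,6), (5,0), (5,2), (5,4), (5,6)}, so |H| = 24.

24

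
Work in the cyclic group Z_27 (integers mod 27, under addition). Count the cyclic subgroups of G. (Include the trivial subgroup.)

4

Each element a generates a cyclic subgroup ⟨a⟩; distinct elements may generate the same one (a cyclic group of order d has φ(d) generators).
Cyclic subgroups by order — order 1: 1; order 3: 1; order 9: 1; order 27: 1.
Total: 4.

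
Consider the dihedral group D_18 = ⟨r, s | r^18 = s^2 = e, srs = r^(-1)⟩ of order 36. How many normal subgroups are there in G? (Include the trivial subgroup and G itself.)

G has 45 subgroups. Checking conjugation-invariance by order — order 1: 1/1 normal; order 2: 1/19 normal; order 3: 1/1 normal; order 4: 0/9 normal; order 6: 1/7 normal; order 9: 1/1 normal; order 12: 0/3 normal; order 18: 3/3 normal; order 36: 1/1 normal.
Total normal subgroups: 9.

9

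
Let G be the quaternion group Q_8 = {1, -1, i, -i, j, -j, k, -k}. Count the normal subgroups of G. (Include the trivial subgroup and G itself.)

6

G has 6 subgroups. Checking conjugation-invariance by order — order 1: 1/1 normal; order 2: 1/1 normal; order 4: 3/3 normal; order 8: 1/1 normal.
Total normal subgroups: 6.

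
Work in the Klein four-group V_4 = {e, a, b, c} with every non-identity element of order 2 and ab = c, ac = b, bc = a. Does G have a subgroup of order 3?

3 does not divide |G| = 4, so by Lagrange no subgroup of order 3 exists.

No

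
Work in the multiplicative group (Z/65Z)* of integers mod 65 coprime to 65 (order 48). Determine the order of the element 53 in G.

4

Compute successive powers of 53 mod 65: 53, 14, 27, 1; 53^4 ≡ 1 (mod 65).
So |⟨53⟩| = 4.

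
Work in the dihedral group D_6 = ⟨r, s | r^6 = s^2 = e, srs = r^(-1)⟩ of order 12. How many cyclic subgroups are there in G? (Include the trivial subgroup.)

10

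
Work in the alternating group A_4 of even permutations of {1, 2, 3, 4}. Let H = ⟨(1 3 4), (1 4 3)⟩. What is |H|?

|⟨(1 3 4)⟩| = 3 and |⟨(1 4 3)⟩| = 3, so |H| is a multiple of lcm(3, 3) = 3 and divides |G| = 12.
Closing under the operation: H = {e, (1 3 4), (1 4 3)}, so |H| = 3.

3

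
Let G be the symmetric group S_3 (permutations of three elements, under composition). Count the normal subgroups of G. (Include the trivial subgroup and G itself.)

G has 6 subgroups. Checking conjugation-invariance by order — order 1: 1/1 normal; order 2: 0/3 normal; order 3: 1/1 normal; order 6: 1/1 normal.
Total normal subgroups: 3.

3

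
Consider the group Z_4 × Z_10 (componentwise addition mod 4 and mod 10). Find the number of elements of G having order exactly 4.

4

An element (a,b) has order lcm(ord(a), ord(b)); count pairs with lcm equal to 4.
Enumerating gives 4 such elements.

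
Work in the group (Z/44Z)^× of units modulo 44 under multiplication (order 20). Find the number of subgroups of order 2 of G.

|G| = 20 and 2 | 20, so subgroups of order 2 are possible by Lagrange.
The subgroups of order 2 are: {1, 21}; {1, 23}; {1, 43}.
So G has 3 subgroups of order 2.

3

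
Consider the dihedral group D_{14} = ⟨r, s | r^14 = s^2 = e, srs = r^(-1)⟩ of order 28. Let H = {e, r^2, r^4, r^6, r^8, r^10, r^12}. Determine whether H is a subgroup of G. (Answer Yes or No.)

Yes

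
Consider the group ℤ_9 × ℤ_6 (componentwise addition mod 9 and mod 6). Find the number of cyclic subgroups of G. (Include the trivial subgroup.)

16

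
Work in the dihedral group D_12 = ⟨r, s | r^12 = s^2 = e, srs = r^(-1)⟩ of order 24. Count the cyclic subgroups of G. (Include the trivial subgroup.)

Group the elements of G by the cyclic subgroup they generate; each cyclic subgroup of order d accounts for φ(d) elements.
Cyclic subgroups by order — order 1: 1; order 2: 13; order 3: 1; order 4: 1; order 6: 1; order 12: 1.
Total: 18.

18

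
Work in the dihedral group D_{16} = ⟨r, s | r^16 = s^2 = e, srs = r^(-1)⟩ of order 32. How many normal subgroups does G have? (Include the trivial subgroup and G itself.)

8

G has 36 subgroups. Checking conjugation-invariance by order — order 1: 1/1 normal; order 2: 1/17 normal; order 4: 1/9 normal; order 8: 1/5 normal; order 16: 3/3 normal; order 32: 1/1 normal.
Total normal subgroups: 8.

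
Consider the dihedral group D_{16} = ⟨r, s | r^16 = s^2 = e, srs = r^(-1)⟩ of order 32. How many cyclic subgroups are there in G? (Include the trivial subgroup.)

21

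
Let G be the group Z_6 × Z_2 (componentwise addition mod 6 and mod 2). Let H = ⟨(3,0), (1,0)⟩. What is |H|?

6

|⟨(3,0)⟩| = 2 and |⟨(1,0)⟩| = 6, so |H| is a multiple of lcm(2, 6) = 6 and divides |G| = 12.
Closing under the operation: H = {(0,0), (1,0), (2,0), (3,0), (4,0), (5,0)}, so |H| = 6.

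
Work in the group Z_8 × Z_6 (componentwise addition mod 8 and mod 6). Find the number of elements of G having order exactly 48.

An element (a,b) has order lcm(ord(a), ord(b)); count pairs with lcm equal to 48.
Enumerating gives 0 such elements.

0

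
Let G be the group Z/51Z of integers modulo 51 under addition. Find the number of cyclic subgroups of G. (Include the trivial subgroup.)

4

Group the elements of G by the cyclic subgroup they generate; each cyclic subgroup of order d accounts for φ(d) elements.
Cyclic subgroups by order — order 1: 1; order 3: 1; order 17: 1; order 51: 1.
Total: 4.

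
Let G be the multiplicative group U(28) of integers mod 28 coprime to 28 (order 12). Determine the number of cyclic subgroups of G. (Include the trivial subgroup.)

8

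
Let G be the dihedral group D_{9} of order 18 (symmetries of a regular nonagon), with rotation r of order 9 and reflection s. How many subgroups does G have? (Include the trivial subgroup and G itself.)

|G| = 18, so by Lagrange every subgroup order divides 18. Divisors: 1, 2, 3, 6, 9, 18.
Subgroups by order — order 1: 1; order 2: 9; order 3: 1; order 6: 3; order 9: 1; order 18: 1.
Total: 1 + 9 + 1 + 3 + 1 + 1 = 16.

16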